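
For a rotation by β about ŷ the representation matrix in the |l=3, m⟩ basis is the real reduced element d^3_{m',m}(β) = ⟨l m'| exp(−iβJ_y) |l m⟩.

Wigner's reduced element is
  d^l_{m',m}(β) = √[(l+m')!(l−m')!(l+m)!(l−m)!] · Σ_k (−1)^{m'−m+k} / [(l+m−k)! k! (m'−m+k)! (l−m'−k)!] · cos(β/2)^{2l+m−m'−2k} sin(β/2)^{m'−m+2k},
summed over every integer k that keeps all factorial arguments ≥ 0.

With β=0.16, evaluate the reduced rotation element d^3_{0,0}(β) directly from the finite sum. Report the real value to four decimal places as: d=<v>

d^3_{0,0}(β=0.16) via Wigner's sum:
c=cos(0.16/2)=0.996802, s=sin(0.16/2)=0.079915; N=√[6·6·6·6]=36.000000
k: max(0,(0)−(0))=0 … min(3+(0),3−(0))=3
  k=0: (−1)^0·36.0000/(36)·0.9968^6·0.0799^0 = +0.980963
  k=1: (−1)^1·36.0000/(4)·0.9968^4·0.0799^2 = -0.056745
  k=2: (−1)^2·36.0000/(4)·0.9968^2·0.0799^4 = +0.000365
  k=3: (−1)^3·36.0000/(36)·0.9968^0·0.0799^6 = -0.000000
d^3_{0,0}(0.16) = +0.980963 -0.056745 +0.000365 -0.000000 = +0.924582

d=0.9246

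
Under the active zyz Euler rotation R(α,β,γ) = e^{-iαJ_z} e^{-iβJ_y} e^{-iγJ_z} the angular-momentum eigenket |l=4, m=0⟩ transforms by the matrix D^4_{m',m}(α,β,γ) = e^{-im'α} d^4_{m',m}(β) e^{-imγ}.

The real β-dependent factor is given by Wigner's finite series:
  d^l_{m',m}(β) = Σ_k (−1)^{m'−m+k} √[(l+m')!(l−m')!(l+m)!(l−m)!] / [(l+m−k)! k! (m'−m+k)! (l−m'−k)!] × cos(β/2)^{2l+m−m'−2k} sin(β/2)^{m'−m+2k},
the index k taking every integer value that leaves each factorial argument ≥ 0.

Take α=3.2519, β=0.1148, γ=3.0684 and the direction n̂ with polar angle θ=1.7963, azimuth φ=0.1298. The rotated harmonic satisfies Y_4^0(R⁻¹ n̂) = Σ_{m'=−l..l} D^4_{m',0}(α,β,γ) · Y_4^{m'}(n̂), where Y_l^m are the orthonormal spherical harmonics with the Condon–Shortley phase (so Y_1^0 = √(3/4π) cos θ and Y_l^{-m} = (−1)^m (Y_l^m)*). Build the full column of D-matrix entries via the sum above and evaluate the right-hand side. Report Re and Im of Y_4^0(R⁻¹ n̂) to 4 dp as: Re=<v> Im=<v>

Re=0.0098 Im=0.0000

Need the full column D^4_{m',0} for m'=−4..4 at α=3.2519, β=0.1148, γ=3.0684.
cos(β/2)=0.998353, sin(β/2)=0.057368
d^4_{-4,0}: single k=4 term ⇒ +0.000090;  D = +0.000081+0.000038i
d^4_{-3,0}: k∈[3..4] ⇒ +0.002216 -0.000007 = +0.002208;  D = -0.002089-0.000718i
d^4_{-2,0}: k∈[2..4] ⇒ +0.030915 -0.000272 +0.000000 = +0.030643;  D = +0.029901+0.006706i
d^4_{-1,0}: k∈[1..4] ⇒ +0.253616 -0.005025 +0.000017 -0.000000 = +0.248608;  D = -0.247097-0.027368i
d^4_{0,0}: k∈[0..4] ⇒ +0.986900 -0.052140 +0.000387 -0.000001 +0.000000 = +0.935147;  D = +0.935147+0.000000i
d^4_{1,0}: k∈[0..3] ⇒ -0.253616 +0.005025 -0.000017 +0.000000 = -0.248608;  D = +0.247097-0.027368i
d^4_{2,0}: k∈[0..2] ⇒ +0.030915 -0.000272 +0.000000 = +0.030643;  D = +0.029901-0.006706i
d^4_{3,0}: k∈[0..1] ⇒ -0.002216 +0.000007 = -0.002208;  D = +0.002089-0.000718i
d^4_{4,0}: single k=0 term ⇒ +0.000090;  D = +0.000081-0.000038i
Y_4^{m'}(θ=1.7963,φ=0.1298) and Σ D·Y over m':
  (+0.0001+0.0000i)·(+0.3468-0.1982i)  (-0.0021-0.0007i)·(-0.2397+0.0984i)  (+0.0299+0.0067i)·(-0.1997+0.0530i)  (-0.2471-0.0274i)·(+0.2709-0.0354i)  (+0.9351+0.0000i)·(+0.1679+0.0000i)  (+0.2471-0.0274i)·(-0.2709-0.0354i)  (+0.0299-0.0067i)·(-0.1997-0.0530i)  (+0.0021-0.0007i)·(+0.2397+0.0984i)  (+0.0001-0.0000i)·(+0.3468+0.1982i)
Y_4^0(R⁻¹ n̂) = +0.009791-0.000000i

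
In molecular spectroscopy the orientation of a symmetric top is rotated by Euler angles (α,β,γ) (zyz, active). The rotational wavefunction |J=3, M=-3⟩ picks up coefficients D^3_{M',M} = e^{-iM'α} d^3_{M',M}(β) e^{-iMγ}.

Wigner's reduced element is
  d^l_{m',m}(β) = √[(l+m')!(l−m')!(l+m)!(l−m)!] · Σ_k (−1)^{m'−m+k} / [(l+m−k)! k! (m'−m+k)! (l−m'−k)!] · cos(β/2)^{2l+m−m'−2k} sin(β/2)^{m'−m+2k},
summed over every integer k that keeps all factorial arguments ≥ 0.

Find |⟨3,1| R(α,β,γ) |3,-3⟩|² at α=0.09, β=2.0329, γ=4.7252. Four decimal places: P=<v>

D^3_{1,-3}(0.09,2.0329,4.7252) = e^{-i·1·0.09}·d^3_{1,-3}(2.0329)·e^{-i·-3·4.7252}. Compute d first:
With c≡cos(β/2)=0.526388 and s≡sin(β/2)=0.850245, N=[24·2·1·720]^{1/2}=185.903201
The bounds max(0,m−m')=0 and min(l+m,l−m')=0 give 1 term
  k=0: (−1)^4·185.9032/(48)·0.5264^2·0.8502^4 = +0.560832
d^3_{1,-3}(2.0329) = +0.560832
|D^3_{1,-3}|² = |d^3_{1,-3}(β)|² = (+0.560832)² = 0.314532 (the z-rotation phases have unit modulus)

P=0.3145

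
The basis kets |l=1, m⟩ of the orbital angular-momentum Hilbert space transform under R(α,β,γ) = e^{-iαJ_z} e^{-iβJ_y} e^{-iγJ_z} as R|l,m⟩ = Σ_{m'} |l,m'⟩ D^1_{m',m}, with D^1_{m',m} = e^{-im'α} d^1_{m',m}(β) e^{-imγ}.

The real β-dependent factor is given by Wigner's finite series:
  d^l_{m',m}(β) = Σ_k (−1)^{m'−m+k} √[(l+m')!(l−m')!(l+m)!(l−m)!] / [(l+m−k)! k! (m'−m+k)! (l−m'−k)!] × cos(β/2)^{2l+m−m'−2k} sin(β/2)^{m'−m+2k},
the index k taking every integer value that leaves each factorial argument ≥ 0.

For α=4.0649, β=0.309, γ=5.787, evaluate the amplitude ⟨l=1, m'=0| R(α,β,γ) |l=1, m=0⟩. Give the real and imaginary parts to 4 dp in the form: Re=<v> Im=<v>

Re=0.9526 Im=0.0000

First d^1_{0,0}(β=0.309), then the phase factors e^{-i(0)α} and e^{-i(0)γ}:
c=cos(0.309/2)=0.988089, s=sin(0.309/2)=0.153886; N=√[1·1·1·1]=1.000000
The bounds max(0,m−m')=0 and min(l+m,l−m')=1 give 2 terms
  k=0: (−1)^0·1.0000/(1)·0.9881^2·0.1539^0 = +0.976319
  k=1: (−1)^1·1.0000/(1)·0.9881^0·0.1539^2 = -0.023681
d^1_{0,0}(0.309) = +0.976319 -0.023681 = +0.952638
Attach z-rotation phases: D = e^{-i(0)(4.0649)}·(+0.952638)·e^{-i(0)(5.787)} = +0.952638+0.000000i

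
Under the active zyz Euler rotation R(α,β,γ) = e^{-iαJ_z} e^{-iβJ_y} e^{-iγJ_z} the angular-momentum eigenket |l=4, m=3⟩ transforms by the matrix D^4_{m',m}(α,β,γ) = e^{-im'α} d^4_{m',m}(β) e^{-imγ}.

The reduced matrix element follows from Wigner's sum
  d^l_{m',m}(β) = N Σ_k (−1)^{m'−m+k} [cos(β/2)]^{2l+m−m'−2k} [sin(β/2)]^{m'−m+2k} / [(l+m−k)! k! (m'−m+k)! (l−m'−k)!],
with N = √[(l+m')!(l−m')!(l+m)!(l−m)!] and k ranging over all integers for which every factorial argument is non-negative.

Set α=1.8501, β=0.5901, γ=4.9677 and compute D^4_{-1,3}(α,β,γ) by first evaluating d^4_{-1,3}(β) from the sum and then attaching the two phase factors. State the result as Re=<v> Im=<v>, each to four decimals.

Re=0.0662 Im=-0.0350

First d^4_{-1,3}(β=0.5901), then the phase factors e^{-i(-1)α} and e^{-i(3)γ}:
c=cos(0.5901/2)=0.956788, s=sin(0.5901/2)=0.290788; N=√[6·120·5040·1]=1904.940944
The bounds max(0,m−m')=4 and min(l+m,l−m')=5 give 2 terms
  k=4: (−1)^0·1904.9409/(144)·0.9568^4·0.2908^4 = +0.079266
  k=5: (−1)^1·1904.9409/(240)·0.9568^2·0.2908^6 = -0.004393
d^4_{-1,3}(0.5901) = +0.079266 -0.004393 = +0.074873
Attach z-rotation phases: D = e^{-i(-1)(1.8501)}·(+0.074873)·e^{-i(3)(4.9677)} = +0.066181-0.035014i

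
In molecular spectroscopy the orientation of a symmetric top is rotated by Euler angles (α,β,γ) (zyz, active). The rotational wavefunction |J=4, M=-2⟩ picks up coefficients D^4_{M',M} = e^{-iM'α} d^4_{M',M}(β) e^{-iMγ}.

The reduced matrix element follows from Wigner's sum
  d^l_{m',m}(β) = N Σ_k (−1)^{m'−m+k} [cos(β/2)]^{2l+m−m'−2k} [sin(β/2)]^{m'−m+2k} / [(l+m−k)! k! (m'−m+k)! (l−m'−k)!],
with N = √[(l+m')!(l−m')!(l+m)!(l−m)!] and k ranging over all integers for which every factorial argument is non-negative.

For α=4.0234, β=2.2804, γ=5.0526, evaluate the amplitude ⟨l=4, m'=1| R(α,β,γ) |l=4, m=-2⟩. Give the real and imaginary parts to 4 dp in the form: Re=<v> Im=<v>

Re=-0.0829 Im=0.0169

Split into d^4_{1,-2}(β=2.2804) × two z-phases.
c=cos(2.2804/2)=0.417413, s=sin(2.2804/2)=0.908717; N=√[120·6·2·720]=1018.233765
k∈{0,1,2} keeps every argument non-negative
  k=0: (−1)^3·1018.2338/(72)·0.4174^5·0.9087^3 = -0.134471
  k=1: (−1)^4·1018.2338/(48)·0.4174^3·0.9087^5 = +0.955975
  k=2: (−1)^5·1018.2338/(240)·0.4174^1·0.9087^7 = -0.906155
d^4_{1,-2}(2.2804) = -0.134471 +0.955975 -0.906155 = -0.084651
D = (-0.635757+0.771889i)·(-0.084651)·(-0.777307-0.629121i) = -0.082940+0.016932i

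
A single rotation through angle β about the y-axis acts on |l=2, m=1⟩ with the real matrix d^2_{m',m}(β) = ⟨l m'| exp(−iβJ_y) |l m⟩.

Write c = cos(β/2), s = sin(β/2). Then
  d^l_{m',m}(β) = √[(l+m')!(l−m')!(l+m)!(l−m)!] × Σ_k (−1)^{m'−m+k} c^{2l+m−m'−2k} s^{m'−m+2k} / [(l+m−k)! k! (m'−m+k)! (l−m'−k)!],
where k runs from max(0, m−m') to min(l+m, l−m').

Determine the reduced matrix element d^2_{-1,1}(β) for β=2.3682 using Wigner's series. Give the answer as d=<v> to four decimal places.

d^2_{-1,1}(β=2.3682) via Wigner's sum:
With c≡cos(β/2)=0.377131 and s≡sin(β/2)=0.926160, N=[1·6·6·1]^{1/2}=6.000000
The bounds max(0,m−m')=2 and min(l+m,l−m')=3 give 2 terms
  k=2: (−1)^0·6.0000/(2)·0.3771^2·0.9262^2 = +0.365997
  k=3: (−1)^1·6.0000/(6)·0.3771^0·0.9262^4 = -0.735773
d^2_{-1,1}(2.3682) = +0.365997 -0.735773 = -0.369777

d=-0.3698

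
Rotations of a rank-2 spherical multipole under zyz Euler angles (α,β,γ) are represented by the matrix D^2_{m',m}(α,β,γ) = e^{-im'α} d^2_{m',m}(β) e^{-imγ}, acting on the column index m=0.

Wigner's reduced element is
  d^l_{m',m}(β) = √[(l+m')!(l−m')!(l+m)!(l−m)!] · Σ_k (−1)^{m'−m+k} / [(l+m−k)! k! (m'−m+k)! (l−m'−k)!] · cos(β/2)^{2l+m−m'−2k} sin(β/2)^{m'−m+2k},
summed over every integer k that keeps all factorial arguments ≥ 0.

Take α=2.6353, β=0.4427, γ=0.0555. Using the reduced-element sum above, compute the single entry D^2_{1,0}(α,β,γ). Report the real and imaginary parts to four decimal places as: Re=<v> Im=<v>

Split into d^2_{1,0}(β=0.4427) × two z-phases.
c=cos(0.4427/2)=0.975602, s=sin(0.4427/2)=0.219547; N=√[6·1·2·2]=4.898979
The bounds max(0,m−m')=0 and min(l+m,l−m')=1 give 2 terms
  k=0: (−1)^1·4.8990/(2)·0.9756^3·0.2195^1 = -0.499368
  k=1: (−1)^2·4.8990/(2)·0.9756^1·0.2195^3 = +0.025289
d^2_{1,0}(0.4427) = -0.499368 +0.025289 = -0.474079
D = (-0.874548-0.484938i)·(-0.474079)·(+1.000000+0.000000i) = +0.414605+0.229899i

Re=0.4146 Im=0.2299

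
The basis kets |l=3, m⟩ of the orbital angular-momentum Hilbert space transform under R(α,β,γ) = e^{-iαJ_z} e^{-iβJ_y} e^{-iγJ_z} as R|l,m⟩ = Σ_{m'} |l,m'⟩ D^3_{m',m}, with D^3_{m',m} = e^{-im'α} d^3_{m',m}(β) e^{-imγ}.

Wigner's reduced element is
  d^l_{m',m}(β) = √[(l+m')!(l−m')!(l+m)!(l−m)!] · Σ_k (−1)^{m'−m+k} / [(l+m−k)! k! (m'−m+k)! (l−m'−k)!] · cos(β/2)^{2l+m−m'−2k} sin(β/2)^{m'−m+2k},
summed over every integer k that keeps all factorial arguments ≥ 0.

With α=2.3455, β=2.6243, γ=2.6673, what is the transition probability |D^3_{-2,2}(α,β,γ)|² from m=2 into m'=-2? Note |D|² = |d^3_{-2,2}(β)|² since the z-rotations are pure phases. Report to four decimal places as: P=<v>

First d^3_{-2,2}(β=2.6243), then the phase factors e^{-i(-2)α} and e^{-i(2)γ}:
With c≡cos(β/2)=0.255772 and s≡sin(β/2)=0.966737, N=[1·120·120·1]^{1/2}=120.000000
k∈{4,5} keeps every argument non-negative
  k=4: (−1)^0·120.0000/(24)·0.2558^2·0.9667^4 = +0.285700
  k=5: (−1)^1·120.0000/(120)·0.2558^0·0.9667^6 = -0.816301
d^3_{-2,2}(2.6243) = +0.285700 -0.816301 = -0.530601
|D^3_{-2,2}|² = |d^3_{-2,2}(β)|² = (-0.530601)² = 0.281538 (the z-rotation phases have unit modulus)

P=0.2815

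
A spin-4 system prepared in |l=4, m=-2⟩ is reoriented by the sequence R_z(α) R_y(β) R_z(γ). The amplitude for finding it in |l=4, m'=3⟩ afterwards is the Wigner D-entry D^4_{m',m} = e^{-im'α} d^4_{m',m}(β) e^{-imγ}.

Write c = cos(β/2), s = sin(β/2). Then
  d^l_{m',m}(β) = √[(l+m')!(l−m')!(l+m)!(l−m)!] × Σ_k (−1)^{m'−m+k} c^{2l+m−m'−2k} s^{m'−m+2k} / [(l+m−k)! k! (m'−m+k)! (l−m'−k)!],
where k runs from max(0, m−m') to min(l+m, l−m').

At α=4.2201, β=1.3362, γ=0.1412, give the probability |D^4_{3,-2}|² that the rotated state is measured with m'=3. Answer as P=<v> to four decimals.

Split into d^4_{3,-2}(β=1.3362) × two z-phases.
Half-angle: c=0.785000, s=0.619496. N=√(5040·1·2·720)=2693.993318
The bounds max(0,m−m')=0 and min(l+m,l−m')=1 give 2 terms
  k=0: (−1)^5·2693.9933/(240)·0.7850^3·0.6195^5 = -0.495434
  k=1: (−1)^6·2693.9933/(720)·0.7850^1·0.6195^7 = +0.102849
d^4_{3,-2}(1.3362) = -0.495434 +0.102849 = -0.392584
|D^4_{3,-2}|² = |d^4_{3,-2}(β)|² = (-0.392584)² = 0.154123 (the z-rotation phases have unit modulus)

P=0.1541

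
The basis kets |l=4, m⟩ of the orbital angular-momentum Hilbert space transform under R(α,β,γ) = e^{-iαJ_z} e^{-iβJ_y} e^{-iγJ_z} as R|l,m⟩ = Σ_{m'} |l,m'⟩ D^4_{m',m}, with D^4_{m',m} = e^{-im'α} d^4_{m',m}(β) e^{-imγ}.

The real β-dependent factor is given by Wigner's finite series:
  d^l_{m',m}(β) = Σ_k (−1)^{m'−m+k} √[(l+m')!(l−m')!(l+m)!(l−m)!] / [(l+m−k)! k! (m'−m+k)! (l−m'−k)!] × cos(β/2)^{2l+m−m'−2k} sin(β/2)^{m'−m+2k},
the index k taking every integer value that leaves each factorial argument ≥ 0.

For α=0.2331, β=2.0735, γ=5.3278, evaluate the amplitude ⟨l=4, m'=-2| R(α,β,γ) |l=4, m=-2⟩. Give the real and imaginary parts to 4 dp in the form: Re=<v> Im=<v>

Split into d^4_{-2,-2}(β=2.0735) × two z-phases.
Half-angle: c=0.509020, s=0.860754. N=√(2·720·2·720)=1440.000000
k: max(0,(-2)−(-2))=0 … min(4+(-2),4−(-2))=2
  k=0: (−1)^0·1440.0000/(1440)·0.5090^8·0.8608^0 = +0.004507
  k=1: (−1)^1·1440.0000/(120)·0.5090^6·0.8608^2 = -0.154650
  k=2: (−1)^2·1440.0000/(96)·0.5090^4·0.8608^4 = +0.552776
d^4_{-2,-2}(2.0735) = +0.004507 -0.154650 +0.552776 = +0.402633
D = (+0.893283+0.449495i)·(+0.402633)·(-0.333463-0.942763i) = +0.050688-0.399429i

Re=0.0507 Im=-0.3994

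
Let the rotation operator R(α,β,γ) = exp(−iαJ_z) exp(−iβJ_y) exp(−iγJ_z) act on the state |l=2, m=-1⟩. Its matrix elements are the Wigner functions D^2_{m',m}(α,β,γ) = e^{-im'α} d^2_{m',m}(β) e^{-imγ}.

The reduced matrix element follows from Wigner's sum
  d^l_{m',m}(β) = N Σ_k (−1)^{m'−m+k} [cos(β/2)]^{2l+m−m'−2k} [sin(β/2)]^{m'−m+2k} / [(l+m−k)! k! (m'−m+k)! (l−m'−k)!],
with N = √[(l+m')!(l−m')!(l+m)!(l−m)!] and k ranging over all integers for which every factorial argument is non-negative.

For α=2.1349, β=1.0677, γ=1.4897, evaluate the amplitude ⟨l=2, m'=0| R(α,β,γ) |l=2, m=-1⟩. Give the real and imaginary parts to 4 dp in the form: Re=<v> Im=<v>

D^2_{0,-1}(2.1349,1.0677,1.4897) = e^{-i·0·2.1349}·d^2_{0,-1}(1.0677)·e^{-i·-1·1.4897}. Compute d first:
c=cos(1.0677/2)=0.860854, s=sin(1.0677/2)=0.508851; N=√[2·2·1·6]=4.898979
Admissible k: 0..1 (factorial args all ≥0)
  k=0: (−1)^1·4.8990/(2)·0.8609^3·0.5089^1 = -0.795162
  k=1: (−1)^2·4.8990/(2)·0.8609^1·0.5089^3 = +0.277829
d^2_{0,-1}(1.0677) = -0.795162 +0.277829 = -0.517333
D = (+1.000000+0.000000i)·(-0.517333)·(+0.081007+0.996713i) = -0.041908-0.515632i

Re=-0.0419 Im=-0.5156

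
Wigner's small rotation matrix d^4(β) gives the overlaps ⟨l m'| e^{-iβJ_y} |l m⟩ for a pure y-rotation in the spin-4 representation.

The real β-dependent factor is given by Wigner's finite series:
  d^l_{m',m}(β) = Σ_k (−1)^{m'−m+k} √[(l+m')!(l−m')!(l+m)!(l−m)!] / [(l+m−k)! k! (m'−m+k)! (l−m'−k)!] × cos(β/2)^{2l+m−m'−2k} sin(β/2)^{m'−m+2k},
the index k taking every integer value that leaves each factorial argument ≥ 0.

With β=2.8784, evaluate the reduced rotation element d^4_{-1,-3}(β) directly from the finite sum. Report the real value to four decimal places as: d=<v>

d=-0.0037

d^4_{-1,-3}(β=2.8784) via Wigner's sum:
c=cos(2.8784/2)=0.131217, s=sin(2.8784/2)=0.991354; N=√[6·120·1·5040]=1904.940944
k: max(0,(-3)−(-1))=0 … min(4+(-3),4−(-1))=1
  k=0: (−1)^2·1904.9409/(240)·0.1312^6·0.9914^2 = +0.000040
  k=1: (−1)^3·1904.9409/(144)·0.1312^4·0.9914^4 = -0.003788
d^4_{-1,-3}(2.8784) = +0.000040 -0.003788 = -0.003748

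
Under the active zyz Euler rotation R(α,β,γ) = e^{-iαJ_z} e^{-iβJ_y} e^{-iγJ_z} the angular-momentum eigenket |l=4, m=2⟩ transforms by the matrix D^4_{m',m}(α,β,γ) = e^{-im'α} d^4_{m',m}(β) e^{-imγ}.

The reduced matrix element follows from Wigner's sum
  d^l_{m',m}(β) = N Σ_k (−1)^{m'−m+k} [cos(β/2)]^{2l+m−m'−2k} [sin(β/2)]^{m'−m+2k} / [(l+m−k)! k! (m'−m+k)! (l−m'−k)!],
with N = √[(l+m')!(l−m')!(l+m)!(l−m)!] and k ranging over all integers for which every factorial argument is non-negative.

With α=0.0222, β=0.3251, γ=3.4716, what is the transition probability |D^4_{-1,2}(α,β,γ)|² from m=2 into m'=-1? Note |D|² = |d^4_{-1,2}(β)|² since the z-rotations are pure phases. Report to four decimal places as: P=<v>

P=0.0029

First d^4_{-1,2}(β=0.3251), then the phase factors e^{-i(-1)α} and e^{-i(2)γ}:
With c≡cos(β/2)=0.986818 and s≡sin(β/2)=0.161835, N=[6·120·720·2]^{1/2}=1018.233765
The bounds max(0,m−m')=3 and min(l+m,l−m')=5 give 3 terms
  k=3: (−1)^0·1018.2338/(72)·0.9868^5·0.1618^3 = +0.056094
  k=4: (−1)^1·1018.2338/(48)·0.9868^3·0.1618^5 = -0.002263
  k=5: (−1)^2·1018.2338/(240)·0.9868^1·0.1618^7 = +0.000012
d^4_{-1,2}(0.3251) = +0.056094 -0.002263 +0.000012 = +0.053843
|D^4_{-1,2}|² = |d^4_{-1,2}(β)|² = (+0.053843)² = 0.002899 (the z-rotation phases have unit modulus)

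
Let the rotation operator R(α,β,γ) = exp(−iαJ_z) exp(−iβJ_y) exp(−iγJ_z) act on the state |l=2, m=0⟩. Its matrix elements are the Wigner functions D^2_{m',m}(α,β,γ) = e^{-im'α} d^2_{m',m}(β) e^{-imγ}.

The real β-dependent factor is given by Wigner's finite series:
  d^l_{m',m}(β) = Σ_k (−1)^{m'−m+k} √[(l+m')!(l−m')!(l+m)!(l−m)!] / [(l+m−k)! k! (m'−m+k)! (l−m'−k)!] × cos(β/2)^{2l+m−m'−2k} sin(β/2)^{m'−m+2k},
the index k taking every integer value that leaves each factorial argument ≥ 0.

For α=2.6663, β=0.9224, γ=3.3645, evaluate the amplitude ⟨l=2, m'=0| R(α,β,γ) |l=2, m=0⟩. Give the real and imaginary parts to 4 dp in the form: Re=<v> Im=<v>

First d^2_{0,0}(β=0.9224), then the phase factors e^{-i(0)α} and e^{-i(0)γ}:
c=cos(0.9224/2)=0.895519, s=sin(0.9224/2)=0.445023; N=√[2·2·2·2]=4.000000
The bounds max(0,m−m')=0 and min(l+m,l−m')=2 give 3 terms
  k=0: (−1)^0·4.0000/(4)·0.8955^4·0.4450^0 = +0.643131
  k=1: (−1)^1·4.0000/(1)·0.8955^2·0.4450^2 = -0.635294
  k=2: (−1)^2·4.0000/(4)·0.8955^0·0.4450^4 = +0.039222
d^2_{0,0}(0.9224) = +0.643131 -0.635294 +0.039222 = +0.047059
D = (+1.000000+0.000000i)·(+0.047059)·(+1.000000+0.000000i) = +0.047059+0.000000i

Re=0.0471 Im=0.0000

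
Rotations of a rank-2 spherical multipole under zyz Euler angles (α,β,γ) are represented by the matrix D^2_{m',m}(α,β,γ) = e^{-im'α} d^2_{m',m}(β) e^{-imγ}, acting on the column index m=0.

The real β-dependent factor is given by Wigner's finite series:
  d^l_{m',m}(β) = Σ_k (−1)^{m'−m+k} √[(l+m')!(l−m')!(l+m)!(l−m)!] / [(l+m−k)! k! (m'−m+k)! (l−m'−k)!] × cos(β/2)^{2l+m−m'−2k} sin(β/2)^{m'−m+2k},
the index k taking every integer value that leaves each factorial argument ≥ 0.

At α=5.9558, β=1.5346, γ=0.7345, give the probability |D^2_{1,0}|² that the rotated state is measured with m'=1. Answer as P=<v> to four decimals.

P=0.0020

Split into d^2_{1,0}(β=1.5346) × two z-phases.
c=cos(1.5346/2)=0.719788, s=sin(1.5346/2)=0.694194; N=√[6·1·2·2]=4.898979
Admissible k: 0..1 (factorial args all ≥0)
  k=0: (−1)^1·4.8990/(2)·0.7198^3·0.6942^1 = -0.634118
  k=1: (−1)^2·4.8990/(2)·0.7198^1·0.6942^3 = +0.589825
d^2_{1,0}(1.5346) = -0.634118 +0.589825 = -0.044293
|D^2_{1,0}|² = |d^2_{1,0}(β)|² = (-0.044293)² = 0.001962 (the z-rotation phases have unit modulus)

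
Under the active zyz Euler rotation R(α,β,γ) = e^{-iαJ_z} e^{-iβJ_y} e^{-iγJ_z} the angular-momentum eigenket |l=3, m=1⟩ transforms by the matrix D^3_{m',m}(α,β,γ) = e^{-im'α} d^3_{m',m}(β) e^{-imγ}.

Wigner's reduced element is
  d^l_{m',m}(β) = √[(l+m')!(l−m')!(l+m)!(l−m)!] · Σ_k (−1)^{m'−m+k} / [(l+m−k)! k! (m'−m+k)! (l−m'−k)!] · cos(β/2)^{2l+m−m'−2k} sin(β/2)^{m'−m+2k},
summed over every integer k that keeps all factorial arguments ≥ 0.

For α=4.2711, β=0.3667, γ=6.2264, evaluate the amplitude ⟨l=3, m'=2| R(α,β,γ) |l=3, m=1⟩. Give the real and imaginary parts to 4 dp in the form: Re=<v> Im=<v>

Re=0.2913 Im=0.3983

First d^3_{2,1}(β=0.3667), then the phase factors e^{-i(2)α} and e^{-i(1)γ}:
Half-angle: c=0.983238, s=0.182324. N=√(120·1·24·2)=75.894664
Admissible k: 0..1 (factorial args all ≥0)
  k=0: (−1)^1·75.8947/(24)·0.9832^5·0.1823^1 = -0.529833
  k=1: (−1)^2·75.8947/(12)·0.9832^3·0.1823^3 = +0.036437
d^3_{2,1}(0.3667) = -0.529833 +0.036437 = -0.493396
Phases: e^{-i·(2)·4.2711}=-0.635162-0.772379i, e^{-i·(1)·6.2264}=+0.998388+0.056755i ⇒ D=+0.291253+0.398261i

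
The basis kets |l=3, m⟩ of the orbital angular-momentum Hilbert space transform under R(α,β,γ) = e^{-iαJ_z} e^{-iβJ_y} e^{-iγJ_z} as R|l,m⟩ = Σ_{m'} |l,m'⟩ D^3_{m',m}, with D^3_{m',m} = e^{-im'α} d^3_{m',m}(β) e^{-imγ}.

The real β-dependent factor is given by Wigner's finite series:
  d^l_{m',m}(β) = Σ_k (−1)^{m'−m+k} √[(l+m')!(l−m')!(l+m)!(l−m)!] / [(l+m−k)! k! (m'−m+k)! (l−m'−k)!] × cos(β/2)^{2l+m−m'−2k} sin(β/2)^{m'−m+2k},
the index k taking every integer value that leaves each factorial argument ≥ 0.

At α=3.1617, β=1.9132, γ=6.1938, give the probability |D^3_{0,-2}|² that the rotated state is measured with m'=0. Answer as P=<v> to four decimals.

P=0.1664

Split into d^3_{0,-2}(β=1.9132) × two z-phases.
Half-angle: c=0.576302, s=0.817237. N=√(6·6·1·120)=65.726707
k∈{0,1} keeps every argument non-negative
  k=0: (−1)^2·65.7267/(12)·0.5763^4·0.8172^2 = +0.403512
  k=1: (−1)^3·65.7267/(12)·0.5763^2·0.8172^4 = -0.811433
d^3_{0,-2}(1.9132) = +0.403512 -0.811433 = -0.407920
|D^3_{0,-2}|² = |d^3_{0,-2}(β)|² = (-0.407920)² = 0.166399 (the z-rotation phases have unit modulus)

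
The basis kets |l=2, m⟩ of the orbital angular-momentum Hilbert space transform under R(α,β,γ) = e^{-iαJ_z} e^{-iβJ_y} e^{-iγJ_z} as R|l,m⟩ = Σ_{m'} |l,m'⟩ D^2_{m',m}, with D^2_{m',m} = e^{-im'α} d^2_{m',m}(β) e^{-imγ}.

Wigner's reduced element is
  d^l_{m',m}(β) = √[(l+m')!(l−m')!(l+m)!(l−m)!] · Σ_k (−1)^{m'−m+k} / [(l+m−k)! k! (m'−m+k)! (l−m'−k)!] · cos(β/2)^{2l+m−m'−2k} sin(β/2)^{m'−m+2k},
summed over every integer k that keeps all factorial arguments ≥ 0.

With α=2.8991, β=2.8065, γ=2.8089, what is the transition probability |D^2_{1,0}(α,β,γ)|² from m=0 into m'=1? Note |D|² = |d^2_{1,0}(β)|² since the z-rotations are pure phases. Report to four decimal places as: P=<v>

P=0.1447

D^2_{1,0}(2.8991,2.8065,2.8089) = e^{-i·1·2.8991}·d^2_{1,0}(2.8065)·e^{-i·0·2.8089}. Compute d first:
With c≡cos(β/2)=0.166764 and s≡sin(β/2)=0.985997, N=[6·1·2·2]^{1/2}=4.898979
k: max(0,(0)−(1))=0 … min(2+(0),2−(1))=1
  k=0: (−1)^1·4.8990/(2)·0.1668^3·0.9860^1 = -0.011201
  k=1: (−1)^2·4.8990/(2)·0.1668^1·0.9860^3 = +0.391565
d^2_{1,0}(2.8065) = -0.011201 +0.391565 = +0.380364
|D^2_{1,0}|² = |d^2_{1,0}(β)|² = (+0.380364)² = 0.144676 (the z-rotation phases have unit modulus)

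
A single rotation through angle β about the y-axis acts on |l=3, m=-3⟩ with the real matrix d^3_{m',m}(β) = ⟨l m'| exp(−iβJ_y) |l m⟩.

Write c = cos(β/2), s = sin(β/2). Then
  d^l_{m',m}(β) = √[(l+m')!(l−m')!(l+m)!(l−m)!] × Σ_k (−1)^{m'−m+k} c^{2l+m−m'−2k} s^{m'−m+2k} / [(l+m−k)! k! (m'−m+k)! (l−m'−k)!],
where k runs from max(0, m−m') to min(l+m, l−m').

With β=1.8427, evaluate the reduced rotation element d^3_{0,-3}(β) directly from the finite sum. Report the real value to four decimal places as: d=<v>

d=-0.4996

d^3_{0,-3}(β=1.8427) via Wigner's sum:
With c≡cos(β/2)=0.604746 and s≡sin(β/2)=0.796419, N=[6·6·1·720]^{1/2}=160.996894
k∈{0} keeps every argument non-negative
  k=0: (−1)^3·160.9969/(36)·0.6047^3·0.7964^3 = -0.499640
d^3_{0,-3}(1.8427) = -0.499640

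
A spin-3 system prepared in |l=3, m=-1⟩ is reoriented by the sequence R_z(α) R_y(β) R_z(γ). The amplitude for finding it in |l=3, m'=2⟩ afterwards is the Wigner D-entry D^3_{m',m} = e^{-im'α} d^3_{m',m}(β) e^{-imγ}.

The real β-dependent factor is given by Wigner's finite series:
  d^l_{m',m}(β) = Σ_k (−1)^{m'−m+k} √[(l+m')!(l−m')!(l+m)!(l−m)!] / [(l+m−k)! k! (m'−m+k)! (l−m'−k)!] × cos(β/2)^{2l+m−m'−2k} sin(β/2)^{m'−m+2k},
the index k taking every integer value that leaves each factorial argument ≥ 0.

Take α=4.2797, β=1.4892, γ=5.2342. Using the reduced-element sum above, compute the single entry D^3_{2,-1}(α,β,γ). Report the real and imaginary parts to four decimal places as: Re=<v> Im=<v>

Split into d^3_{2,-1}(β=1.4892) × two z-phases.
c=cos(1.4892/2)=0.735359, s=sin(1.4892/2)=0.677678; N=√[120·1·2·24]=75.894664
Admissible k: 0..1 (factorial args all ≥0)
  k=0: (−1)^3·75.8947/(12)·0.7354^3·0.6777^3 = -0.782705
  k=1: (−1)^4·75.8947/(24)·0.7354^1·0.6777^5 = +0.332365
d^3_{2,-1}(1.4892) = -0.782705 +0.332365 = -0.450340
Attach z-rotation phases: D = e^{-i(2)(4.2797)}·(-0.450340)·e^{-i(-1)(5.2342)} = +0.442770-0.082222i

Re=0.4428 Im=-0.0822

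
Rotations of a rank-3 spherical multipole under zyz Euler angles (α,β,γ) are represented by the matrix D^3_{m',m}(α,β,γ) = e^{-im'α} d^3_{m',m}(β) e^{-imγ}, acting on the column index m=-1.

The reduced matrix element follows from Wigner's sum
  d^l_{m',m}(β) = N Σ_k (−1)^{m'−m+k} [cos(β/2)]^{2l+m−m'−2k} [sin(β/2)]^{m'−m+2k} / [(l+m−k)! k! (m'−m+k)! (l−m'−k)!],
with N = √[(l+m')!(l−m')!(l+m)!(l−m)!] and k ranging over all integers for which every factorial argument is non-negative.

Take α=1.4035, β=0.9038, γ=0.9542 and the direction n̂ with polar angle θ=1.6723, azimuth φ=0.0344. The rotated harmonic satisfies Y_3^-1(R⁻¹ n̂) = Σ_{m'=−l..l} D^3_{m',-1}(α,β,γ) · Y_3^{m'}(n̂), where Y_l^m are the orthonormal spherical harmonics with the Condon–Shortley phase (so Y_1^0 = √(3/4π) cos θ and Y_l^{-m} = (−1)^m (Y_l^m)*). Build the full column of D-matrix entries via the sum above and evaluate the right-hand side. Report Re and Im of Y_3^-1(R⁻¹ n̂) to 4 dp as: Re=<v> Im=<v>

Need the full column D^3_{m',-1} for m'=−3..3 at α=1.4035, β=0.9038, γ=0.9542.
cos(β/2)=0.899619, sin(β/2)=0.436676
d^3_{-3,-1}: single k=2 term ⇒ +0.483724;  D = +0.211410-0.435081i
d^3_{-2,-1}: k∈[1..2] ⇒ +0.813677 -0.383427 = +0.430250;  D = -0.350269-0.249853i
d^3_{-1,-1}: k∈[0..2] ⇒ +0.530093 -0.999177 +0.176565 = -0.292519;  D = +0.207154-0.206531i
d^3_{0,-1}: k∈[0..2] ⇒ -0.891339 +0.630035 -0.049482 = -0.310785;  D = -0.179715-0.253555i
d^3_{1,-1}: k∈[0..2] ⇒ +0.749383 -0.235420 +0.006934 = +0.520896;  D = +0.469198-0.226244i
d^3_{2,-1}: k∈[0..1] ⇒ -0.383427 +0.045170 = -0.338257;  D = +0.094130+0.324895i
d^3_{3,-1}: single k=0 term ⇒ +0.113972;  D = -0.113223+0.013045i
Y_3^{m'}(θ=1.6723,φ=0.0344) and Σ D·Y over m':
  (+0.2114-0.4351i)·(+0.4086-0.0423i)  (-0.3503-0.2499i)·(-0.1023+0.0070i)  (+0.2072-0.2065i)·(-0.3048+0.0105i)  (-0.1797-0.2536i)·(+0.1115+0.0000i)  (+0.4692-0.2262i)·(+0.3048+0.0105i)  (+0.0941+0.3249i)·(-0.1023-0.0070i)  (-0.1132+0.0130i)·(-0.4086-0.0423i)
Y_3^-1(R⁻¹ n̂) = +0.209414-0.225262i

Re=0.2094 Im=-0.2253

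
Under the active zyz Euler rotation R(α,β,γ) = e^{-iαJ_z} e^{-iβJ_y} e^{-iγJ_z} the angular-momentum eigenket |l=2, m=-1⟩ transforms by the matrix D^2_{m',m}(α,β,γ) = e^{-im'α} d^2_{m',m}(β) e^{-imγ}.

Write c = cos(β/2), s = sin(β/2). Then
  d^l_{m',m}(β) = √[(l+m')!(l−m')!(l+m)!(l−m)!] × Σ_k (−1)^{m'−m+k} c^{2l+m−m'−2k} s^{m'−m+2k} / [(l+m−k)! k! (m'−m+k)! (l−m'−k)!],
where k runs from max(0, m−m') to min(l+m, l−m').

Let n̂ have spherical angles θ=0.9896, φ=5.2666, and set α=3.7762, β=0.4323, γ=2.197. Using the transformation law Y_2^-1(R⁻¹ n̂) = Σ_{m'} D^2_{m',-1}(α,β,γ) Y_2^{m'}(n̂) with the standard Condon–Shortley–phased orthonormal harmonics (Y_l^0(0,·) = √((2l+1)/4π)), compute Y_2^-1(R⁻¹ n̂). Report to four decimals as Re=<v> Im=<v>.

Re=0.3150 Im=0.1429

Need the full column D^2_{m',-1} for m'=−2..2 at α=3.7762, β=0.4323, γ=2.197.
cos(β/2)=0.976730, sin(β/2)=0.214471
d^2_{-2,-1}: single k=1 term ⇒ +0.399689;  D = -0.378814-0.127481i
d^2_{-1,-1}: k∈[0..1] ⇒ +0.910120 -0.131646 = +0.778475;  D = +0.741371-0.237469i
d^2_{0,-1}: k∈[0..1] ⇒ -0.489517 +0.023602 = -0.465915;  D = +0.273060-0.377511i
d^2_{1,-1}: k∈[0..1] ⇒ +0.131646 -0.002116 = +0.129530;  D = -0.001089-0.129525i
d^2_{2,-1}: single k=0 term ⇒ -0.019271;  D = -0.011555-0.015423i
Y_2^{m'}(θ=0.9896,φ=5.2666) and Σ D·Y over m':
  (-0.3788-0.1275i)·(-0.1204+0.2415i)  (+0.7414-0.2375i)·(+0.1866+0.3014i)  (+0.2731-0.3775i)·(-0.0302+0.0000i)  (-0.0011-0.1295i)·(-0.1866+0.3014i)  (-0.0116-0.0154i)·(-0.1204-0.2415i)
Y_2^-1(R⁻¹ n̂) = +0.314953+0.142916i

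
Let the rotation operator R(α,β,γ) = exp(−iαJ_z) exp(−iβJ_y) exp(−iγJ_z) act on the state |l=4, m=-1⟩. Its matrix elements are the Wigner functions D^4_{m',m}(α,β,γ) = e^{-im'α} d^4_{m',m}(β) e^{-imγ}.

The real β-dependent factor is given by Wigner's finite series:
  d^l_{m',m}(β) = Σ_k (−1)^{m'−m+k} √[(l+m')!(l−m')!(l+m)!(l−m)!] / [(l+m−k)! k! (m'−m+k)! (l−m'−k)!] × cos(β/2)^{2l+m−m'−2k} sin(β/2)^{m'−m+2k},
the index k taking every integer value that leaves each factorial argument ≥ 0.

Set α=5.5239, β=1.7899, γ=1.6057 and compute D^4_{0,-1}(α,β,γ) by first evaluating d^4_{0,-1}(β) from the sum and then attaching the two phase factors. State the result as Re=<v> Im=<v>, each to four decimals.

Re=0.0110 Im=-0.3164

Split into d^4_{0,-1}(β=1.7899) × two z-phases.
With c≡cos(β/2)=0.625558 and s≡sin(β/2)=0.780178, N=[24·24·6·120]^{1/2}=643.987578
k: max(0,(-1)−(0))=0 … min(4+(-1),4−(0))=3
  k=0: (−1)^1·643.9876/(144)·0.6256^7·0.7802^1 = -0.130792
  k=1: (−1)^2·643.9876/(24)·0.6256^5·0.7802^3 = +1.220631
  k=2: (−1)^3·643.9876/(24)·0.6256^3·0.7802^5 = -1.898614
  k=3: (−1)^4·643.9876/(144)·0.6256^1·0.7802^7 = +0.492195
d^4_{0,-1}(1.7899) = -0.130792 +1.220631 -1.898614 +0.492195 = -0.316579
Attach z-rotation phases: D = e^{-i(0)(5.5239)}·(-0.316579)·e^{-i(-1)(1.6057)} = +0.011048-0.316386i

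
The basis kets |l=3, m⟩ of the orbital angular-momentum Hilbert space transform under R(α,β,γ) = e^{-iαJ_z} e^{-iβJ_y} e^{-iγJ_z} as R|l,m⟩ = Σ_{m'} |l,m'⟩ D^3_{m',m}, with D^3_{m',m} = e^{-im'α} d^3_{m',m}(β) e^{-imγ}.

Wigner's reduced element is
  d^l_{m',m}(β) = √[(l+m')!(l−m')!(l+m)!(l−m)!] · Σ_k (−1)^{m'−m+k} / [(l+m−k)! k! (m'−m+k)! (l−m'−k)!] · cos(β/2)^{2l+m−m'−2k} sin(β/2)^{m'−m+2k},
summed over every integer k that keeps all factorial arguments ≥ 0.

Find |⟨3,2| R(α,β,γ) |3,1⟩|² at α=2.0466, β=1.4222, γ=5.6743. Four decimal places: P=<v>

D^3_{2,1}(2.0466,1.4222,5.6743) = e^{-i·2·2.0466}·d^3_{2,1}(1.4222)·e^{-i·1·5.6743}. Compute d first:
Half-angle: c=0.757644, s=0.652668. N=√(120·1·24·2)=75.894664
k∈{0,1} keeps every argument non-negative
  k=0: (−1)^1·75.8947/(24)·0.7576^5·0.6527^1 = -0.515251
  k=1: (−1)^2·75.8947/(12)·0.7576^3·0.6527^3 = +0.764720
d^3_{2,1}(1.4222) = -0.515251 +0.764720 = +0.249469
|D^3_{2,1}|² = |d^3_{2,1}(β)|² = (+0.249469)² = 0.062235 (the z-rotation phases have unit modulus)

P=0.0622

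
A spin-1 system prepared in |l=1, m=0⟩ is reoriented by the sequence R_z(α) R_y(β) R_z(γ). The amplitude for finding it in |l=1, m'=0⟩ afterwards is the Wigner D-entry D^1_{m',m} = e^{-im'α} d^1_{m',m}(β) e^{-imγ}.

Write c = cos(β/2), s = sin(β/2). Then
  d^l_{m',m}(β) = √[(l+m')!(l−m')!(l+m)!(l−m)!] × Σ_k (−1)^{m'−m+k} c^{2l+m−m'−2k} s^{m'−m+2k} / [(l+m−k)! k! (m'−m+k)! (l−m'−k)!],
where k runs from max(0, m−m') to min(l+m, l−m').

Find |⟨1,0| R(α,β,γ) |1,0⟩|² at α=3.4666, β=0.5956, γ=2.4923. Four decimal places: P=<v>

D^1_{0,0}(3.4666,0.5956,2.4923) = e^{-i·0·3.4666}·d^1_{0,0}(0.5956)·e^{-i·0·2.4923}. Compute d first:
With c≡cos(β/2)=0.955984 and s≡sin(β/2)=0.293418, N=[1·1·1·1]^{1/2}=1.000000
Admissible k: 0..1 (factorial args all ≥0)
  k=0: (−1)^0·1.0000/(1)·0.9560^2·0.2934^0 = +0.913906
  k=1: (−1)^1·1.0000/(1)·0.9560^0·0.2934^2 = -0.086094
d^1_{0,0}(0.5956) = +0.913906 -0.086094 = +0.827812
|D^1_{0,0}|² = |d^1_{0,0}(β)|² = (+0.827812)² = 0.685273 (the z-rotation phases have unit modulus)

P=0.6853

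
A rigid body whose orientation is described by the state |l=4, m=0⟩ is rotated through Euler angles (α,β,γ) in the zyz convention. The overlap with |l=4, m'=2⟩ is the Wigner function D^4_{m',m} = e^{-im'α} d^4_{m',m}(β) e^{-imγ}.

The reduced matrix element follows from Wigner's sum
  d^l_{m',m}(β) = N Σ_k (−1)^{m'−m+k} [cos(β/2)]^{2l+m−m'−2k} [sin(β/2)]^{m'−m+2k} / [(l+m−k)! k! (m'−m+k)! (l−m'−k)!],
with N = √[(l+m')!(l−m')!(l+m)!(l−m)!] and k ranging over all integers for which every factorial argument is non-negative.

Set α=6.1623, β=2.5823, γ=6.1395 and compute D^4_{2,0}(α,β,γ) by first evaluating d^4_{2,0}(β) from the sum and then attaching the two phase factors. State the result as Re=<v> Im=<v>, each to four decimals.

Split into d^4_{2,0}(β=2.5823) × two z-phases.
With c≡cos(β/2)=0.276016 and s≡sin(β/2)=0.961153, N=[720·2·24·24]^{1/2}=910.735966
Admissible k: 0..2 (factorial args all ≥0)
  k=0: (−1)^2·910.7360/(96)·0.2760^6·0.9612^2 = +0.003875
  k=1: (−1)^3·910.7360/(36)·0.2760^4·0.9612^4 = -0.125313
  k=2: (−1)^4·910.7360/(96)·0.2760^2·0.9612^6 = +0.569829
d^4_{2,0}(2.5823) = +0.003875 -0.125313 +0.569829 = +0.448391
Phases: e^{-i·(2)·6.1623}=+0.970916+0.239422i, e^{-i·(0)·6.1395}=+1.000000+0.000000i ⇒ D=+0.435350+0.107355i

Re=0.4354 Im=0.1074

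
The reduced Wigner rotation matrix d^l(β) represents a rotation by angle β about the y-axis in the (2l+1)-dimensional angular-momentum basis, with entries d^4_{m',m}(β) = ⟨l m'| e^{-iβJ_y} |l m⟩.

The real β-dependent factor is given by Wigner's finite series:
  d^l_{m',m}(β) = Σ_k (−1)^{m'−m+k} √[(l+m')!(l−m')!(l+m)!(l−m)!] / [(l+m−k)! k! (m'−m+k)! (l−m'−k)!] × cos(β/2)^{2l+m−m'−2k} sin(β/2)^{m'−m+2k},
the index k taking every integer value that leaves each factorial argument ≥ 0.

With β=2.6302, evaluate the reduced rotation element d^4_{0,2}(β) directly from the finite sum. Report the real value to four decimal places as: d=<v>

d=0.4093

d^4_{0,2}(β=2.6302) via Wigner's sum:
Half-angle: c=0.252919, s=0.967487. N=√(24·24·720·2)=910.735966
k∈{2,3,4} keeps every argument non-negative
  k=2: (−1)^0·910.7360/(96)·0.2529^6·0.9675^2 = +0.002324
  k=3: (−1)^1·910.7360/(36)·0.2529^4·0.9675^4 = -0.090698
  k=4: (−1)^2·910.7360/(96)·0.2529^2·0.9675^6 = +0.497687
d^4_{0,2}(2.6302) = +0.002324 -0.090698 +0.497687 = +0.409314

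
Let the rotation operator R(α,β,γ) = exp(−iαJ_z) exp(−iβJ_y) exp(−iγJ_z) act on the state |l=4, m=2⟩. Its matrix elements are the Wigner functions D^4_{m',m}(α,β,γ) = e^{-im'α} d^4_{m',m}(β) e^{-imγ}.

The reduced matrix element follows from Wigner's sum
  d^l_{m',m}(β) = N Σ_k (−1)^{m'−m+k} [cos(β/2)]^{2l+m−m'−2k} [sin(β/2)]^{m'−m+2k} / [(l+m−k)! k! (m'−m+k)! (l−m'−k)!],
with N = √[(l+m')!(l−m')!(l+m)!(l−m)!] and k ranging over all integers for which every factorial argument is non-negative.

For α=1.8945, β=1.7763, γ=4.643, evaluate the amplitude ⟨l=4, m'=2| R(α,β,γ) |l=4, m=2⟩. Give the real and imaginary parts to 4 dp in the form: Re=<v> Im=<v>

D^4_{2,2}(1.8945,1.7763,4.643) = e^{-i·2·1.8945}·d^4_{2,2}(1.7763)·e^{-i·2·4.643}. Compute d first:
With c≡cos(β/2)=0.630849 and s≡sin(β/2)=0.775906, N=[720·2·720·2]^{1/2}=1440.000000
k∈{0,1,2} keeps every argument non-negative
  k=0: (−1)^0·1440.0000/(1440)·0.6308^8·0.7759^0 = +0.025084
  k=1: (−1)^1·1440.0000/(120)·0.6308^6·0.7759^2 = -0.455355
  k=2: (−1)^2·1440.0000/(96)·0.6308^4·0.7759^4 = +0.861049
d^4_{2,2}(1.7763) = +0.025084 -0.455355 +0.861049 = +0.430779
Phases: e^{-i·(2)·1.8945}=-0.797650+0.603120i, e^{-i·(2)·4.643}=-0.990386-0.138333i ⇒ D=+0.376248-0.209781i

Re=0.3762 Im=-0.2098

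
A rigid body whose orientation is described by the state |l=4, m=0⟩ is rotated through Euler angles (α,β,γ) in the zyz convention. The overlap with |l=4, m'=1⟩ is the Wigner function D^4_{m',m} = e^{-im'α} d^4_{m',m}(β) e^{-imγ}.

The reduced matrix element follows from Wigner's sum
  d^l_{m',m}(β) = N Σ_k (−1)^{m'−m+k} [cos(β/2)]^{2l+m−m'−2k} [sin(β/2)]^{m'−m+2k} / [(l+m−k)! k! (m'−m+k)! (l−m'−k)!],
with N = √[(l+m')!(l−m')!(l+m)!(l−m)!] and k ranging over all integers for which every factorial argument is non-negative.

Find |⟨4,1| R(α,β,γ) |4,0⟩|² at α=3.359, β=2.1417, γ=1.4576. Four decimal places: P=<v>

First d^4_{1,0}(β=2.1417), then the phase factors e^{-i(1)α} and e^{-i(0)γ}:
With c≡cos(β/2)=0.479378 and s≡sin(β/2)=0.877608, N=[120·6·24·24]^{1/2}=643.987578
The bounds max(0,m−m')=0 and min(l+m,l−m')=3 give 4 terms
  k=0: (−1)^1·643.9876/(144)·0.4794^7·0.8776^1 = -0.022833
  k=1: (−1)^2·643.9876/(24)·0.4794^5·0.8776^3 = +0.459157
  k=2: (−1)^3·643.9876/(24)·0.4794^3·0.8776^5 = -1.538882
  k=3: (−1)^4·643.9876/(144)·0.4794^1·0.8776^7 = +0.859604
d^4_{1,0}(2.1417) = -0.022833 +0.459157 -1.538882 +0.859604 = -0.242954
|D^4_{1,0}|² = |d^4_{1,0}(β)|² = (-0.242954)² = 0.059027 (the z-rotation phases have unit modulus)

P=0.0590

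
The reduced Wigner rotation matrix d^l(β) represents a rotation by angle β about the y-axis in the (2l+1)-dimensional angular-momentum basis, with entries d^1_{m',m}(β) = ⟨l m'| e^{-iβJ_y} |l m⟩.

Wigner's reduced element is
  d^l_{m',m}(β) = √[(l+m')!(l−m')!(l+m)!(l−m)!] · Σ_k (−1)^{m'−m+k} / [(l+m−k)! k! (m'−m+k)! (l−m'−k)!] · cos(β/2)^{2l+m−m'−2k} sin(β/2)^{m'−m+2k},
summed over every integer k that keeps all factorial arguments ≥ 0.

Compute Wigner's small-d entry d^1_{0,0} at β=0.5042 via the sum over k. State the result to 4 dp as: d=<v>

d=0.8756

d^1_{0,0}(β=0.5042) via Wigner's sum:
With c≡cos(β/2)=0.968391 and s≡sin(β/2)=0.249438, N=[1·1·1·1]^{1/2}=1.000000
Admissible k: 0..1 (factorial args all ≥0)
  k=0: (−1)^0·1.0000/(1)·0.9684^2·0.2494^0 = +0.937781
  k=1: (−1)^1·1.0000/(1)·0.9684^0·0.2494^2 = -0.062219
d^1_{0,0}(0.5042) = +0.937781 -0.062219 = +0.875561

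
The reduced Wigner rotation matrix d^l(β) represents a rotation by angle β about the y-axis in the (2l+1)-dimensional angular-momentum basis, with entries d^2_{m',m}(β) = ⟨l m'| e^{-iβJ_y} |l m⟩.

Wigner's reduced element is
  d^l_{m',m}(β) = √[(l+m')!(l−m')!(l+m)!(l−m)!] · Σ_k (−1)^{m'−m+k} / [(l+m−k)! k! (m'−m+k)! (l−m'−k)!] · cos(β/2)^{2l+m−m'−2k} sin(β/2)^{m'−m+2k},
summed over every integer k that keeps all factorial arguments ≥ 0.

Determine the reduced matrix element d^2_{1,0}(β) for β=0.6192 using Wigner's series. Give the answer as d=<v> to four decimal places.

d=-0.5789

d^2_{1,0}(β=0.6192) via Wigner's sum:
With c≡cos(β/2)=0.952456 and s≡sin(β/2)=0.304678, N=[6·1·2·2]^{1/2}=4.898979
The bounds max(0,m−m')=0 and min(l+m,l−m')=1 give 2 terms
  k=0: (−1)^1·4.8990/(2)·0.9525^3·0.3047^1 = -0.644838
  k=1: (−1)^2·4.8990/(2)·0.9525^1·0.3047^3 = +0.065985
d^2_{1,0}(0.6192) = -0.644838 +0.065985 = -0.578853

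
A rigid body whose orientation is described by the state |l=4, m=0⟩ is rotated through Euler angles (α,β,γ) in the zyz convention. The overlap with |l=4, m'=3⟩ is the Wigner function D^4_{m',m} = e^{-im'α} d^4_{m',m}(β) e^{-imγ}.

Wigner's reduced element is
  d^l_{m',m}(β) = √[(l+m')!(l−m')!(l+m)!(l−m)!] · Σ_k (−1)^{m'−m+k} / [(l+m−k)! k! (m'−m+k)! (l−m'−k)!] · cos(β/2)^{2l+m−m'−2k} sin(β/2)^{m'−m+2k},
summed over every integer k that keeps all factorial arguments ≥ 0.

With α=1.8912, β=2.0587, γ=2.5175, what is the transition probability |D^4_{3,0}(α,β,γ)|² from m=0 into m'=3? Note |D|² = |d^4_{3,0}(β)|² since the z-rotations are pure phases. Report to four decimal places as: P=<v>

P=0.2283

D^4_{3,0}(1.8912,2.0587,2.5175) = e^{-i·3·1.8912}·d^4_{3,0}(2.0587)·e^{-i·0·2.5175}. Compute d first:
With c≡cos(β/2)=0.515376 and s≡sin(β/2)=0.856964, N=[5040·1·24·24]^{1/2}=1703.830978
Admissible k: 0..1 (factorial args all ≥0)
  k=0: (−1)^3·1703.8310/(144)·0.5154^5·0.8570^3 = -0.270753
  k=1: (−1)^4·1703.8310/(144)·0.5154^3·0.8570^5 = +0.748600
d^4_{3,0}(2.0587) = -0.270753 +0.748600 = +0.477847
|D^4_{3,0}|² = |d^4_{3,0}(β)|² = (+0.477847)² = 0.228338 (the z-rotation phases have unit modulus)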